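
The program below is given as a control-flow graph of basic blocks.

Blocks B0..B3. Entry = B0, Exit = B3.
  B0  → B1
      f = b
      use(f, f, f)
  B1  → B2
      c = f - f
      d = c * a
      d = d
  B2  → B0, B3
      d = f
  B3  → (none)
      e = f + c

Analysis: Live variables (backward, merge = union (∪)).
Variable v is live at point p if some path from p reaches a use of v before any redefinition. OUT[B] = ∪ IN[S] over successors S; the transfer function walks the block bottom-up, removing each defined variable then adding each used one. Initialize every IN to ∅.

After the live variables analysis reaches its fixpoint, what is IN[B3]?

Answer: {c, f}

Derivation:
Fixpoint table:
  B0:   IN={a, b}   OUT={a, b, f}
  B1:   IN={a, b, f}   OUT={a, b, c, f}
  B2:   IN={a, b, c, f}   OUT={a, b, c, f}
  B3:   IN={c, f}   OUT={}

B3 is the boundary node: OUT[B3] = {}
Applying B3's transfer function to that OUT value gives IN[B3] (row B3 above).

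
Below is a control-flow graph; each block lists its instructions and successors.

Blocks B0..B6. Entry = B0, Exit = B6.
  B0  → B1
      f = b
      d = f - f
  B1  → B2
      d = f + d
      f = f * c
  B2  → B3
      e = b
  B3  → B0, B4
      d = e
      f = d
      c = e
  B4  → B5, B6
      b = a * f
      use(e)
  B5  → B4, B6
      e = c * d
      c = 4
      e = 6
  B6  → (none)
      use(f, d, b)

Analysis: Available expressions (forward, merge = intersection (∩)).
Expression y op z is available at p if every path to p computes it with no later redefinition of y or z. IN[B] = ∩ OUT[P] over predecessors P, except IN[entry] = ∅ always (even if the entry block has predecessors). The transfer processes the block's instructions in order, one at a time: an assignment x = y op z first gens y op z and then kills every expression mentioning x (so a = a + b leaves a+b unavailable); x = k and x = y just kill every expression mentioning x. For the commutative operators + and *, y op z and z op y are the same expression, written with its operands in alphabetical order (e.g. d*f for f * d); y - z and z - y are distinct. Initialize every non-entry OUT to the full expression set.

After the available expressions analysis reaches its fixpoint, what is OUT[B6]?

Fixpoint table:
  B0:  IN={}  OUT={f-f}
  B1:  IN={f-f}  OUT={}
  B2:  IN={}  OUT={}
  B3:  IN={}  OUT={}
  B4:  IN={}  OUT={a*f}
  B5:  IN={a*f}  OUT={a*f}
  B6:  IN={a*f}  OUT={a*f}

Merge at B6: IN[B6] = OUT[B4] ∩ OUT[B5] = {a*f}
Applying B6's transfer function to that IN value gives OUT[B6] (row B6 above).

Answer: {a*f}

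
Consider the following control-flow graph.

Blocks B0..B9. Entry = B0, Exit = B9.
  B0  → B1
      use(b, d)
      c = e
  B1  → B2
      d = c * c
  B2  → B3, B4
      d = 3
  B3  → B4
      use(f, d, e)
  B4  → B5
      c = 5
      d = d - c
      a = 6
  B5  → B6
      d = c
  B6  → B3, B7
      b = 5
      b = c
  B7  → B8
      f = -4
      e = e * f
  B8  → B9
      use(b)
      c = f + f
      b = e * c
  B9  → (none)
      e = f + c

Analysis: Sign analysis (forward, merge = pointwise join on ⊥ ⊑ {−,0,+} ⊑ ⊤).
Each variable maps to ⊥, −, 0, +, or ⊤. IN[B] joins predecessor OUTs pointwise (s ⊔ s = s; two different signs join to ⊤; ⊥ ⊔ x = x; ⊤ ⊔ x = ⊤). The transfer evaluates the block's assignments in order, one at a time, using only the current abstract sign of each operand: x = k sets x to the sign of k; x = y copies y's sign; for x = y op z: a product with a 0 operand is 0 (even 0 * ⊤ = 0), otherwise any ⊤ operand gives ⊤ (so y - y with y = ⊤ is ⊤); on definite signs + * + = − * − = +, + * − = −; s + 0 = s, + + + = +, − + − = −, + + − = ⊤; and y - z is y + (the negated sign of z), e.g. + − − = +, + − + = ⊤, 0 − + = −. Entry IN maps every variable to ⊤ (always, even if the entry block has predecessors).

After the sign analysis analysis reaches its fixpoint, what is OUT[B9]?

Fixpoint table:
  B0: | IN=(all ⊤) | OUT=(all ⊤)
  B1: | IN=(all ⊤) | OUT=(all ⊤)
  B2: | IN=(all ⊤) | OUT={d:+; rest ⊤}
  B3: | IN={d:+; rest ⊤} | OUT={d:+; rest ⊤}
  B4: | IN={d:+; rest ⊤} | OUT={a:+, c:+; rest ⊤}
  B5: | IN={a:+, c:+; rest ⊤} | OUT={a:+, c:+, d:+; rest ⊤}
  B6: | IN={a:+, c:+, d:+; rest ⊤} | OUT={a:+, b:+, c:+, d:+; rest ⊤}
  B7: | IN={a:+, b:+, c:+, d:+; rest ⊤} | OUT={a:+, b:+, c:+, d:+, f:-; rest ⊤}
  B8: | IN={a:+, b:+, c:+, d:+, f:-; rest ⊤} | OUT={a:+, c:-, d:+, f:-; rest ⊤}
  B9: | IN={a:+, c:-, d:+, f:-; rest ⊤} | OUT={a:+, c:-, d:+, e:-, f:-; rest ⊤}

Merge at B9: IN[B9] = OUT[B8] = {a: +, b: ⊤, c: -, d: +, e: ⊤, f: -}
Applying B9's transfer function to that IN value gives OUT[B9] (row B9 above).

Answer: {a: +, b: ⊤, c: -, d: +, e: -, f: -}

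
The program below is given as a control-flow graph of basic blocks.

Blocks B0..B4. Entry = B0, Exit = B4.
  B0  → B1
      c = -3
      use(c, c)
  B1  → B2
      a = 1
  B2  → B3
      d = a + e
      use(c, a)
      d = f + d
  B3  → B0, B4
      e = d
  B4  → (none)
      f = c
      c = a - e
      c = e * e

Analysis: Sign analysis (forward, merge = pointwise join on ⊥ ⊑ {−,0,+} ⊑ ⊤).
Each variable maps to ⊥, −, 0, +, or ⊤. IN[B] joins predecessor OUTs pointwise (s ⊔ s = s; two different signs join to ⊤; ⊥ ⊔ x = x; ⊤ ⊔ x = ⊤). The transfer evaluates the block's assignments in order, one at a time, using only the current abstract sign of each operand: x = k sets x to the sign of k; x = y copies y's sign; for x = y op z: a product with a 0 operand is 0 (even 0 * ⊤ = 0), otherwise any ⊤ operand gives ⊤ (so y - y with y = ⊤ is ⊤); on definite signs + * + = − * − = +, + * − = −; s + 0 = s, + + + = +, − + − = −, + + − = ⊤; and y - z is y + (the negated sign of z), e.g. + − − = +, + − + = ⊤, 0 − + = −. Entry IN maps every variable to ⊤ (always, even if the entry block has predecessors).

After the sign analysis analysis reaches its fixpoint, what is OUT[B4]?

Per-block solution:
  B0: | IN=(all ⊤) | OUT={c:-; rest ⊤}
  B1: | IN={c:-; rest ⊤} | OUT={a:+, c:-; rest ⊤}
  B2: | IN={a:+, c:-; rest ⊤} | OUT={a:+, c:-; rest ⊤}
  B3: | IN={a:+, c:-; rest ⊤} | OUT={a:+, c:-; rest ⊤}
  B4: | IN={a:+, c:-; rest ⊤} | OUT={a:+, f:-; rest ⊤}

Merge at B4: IN[B4] = OUT[B3] = {a: +, b: ⊤, c: -, d: ⊤, e: ⊤, f: ⊤}
Applying B4's transfer function to that IN value gives OUT[B4] (row B4 above).

Answer: {a: +, b: ⊤, c: ⊤, d: ⊤, e: ⊤, f: -}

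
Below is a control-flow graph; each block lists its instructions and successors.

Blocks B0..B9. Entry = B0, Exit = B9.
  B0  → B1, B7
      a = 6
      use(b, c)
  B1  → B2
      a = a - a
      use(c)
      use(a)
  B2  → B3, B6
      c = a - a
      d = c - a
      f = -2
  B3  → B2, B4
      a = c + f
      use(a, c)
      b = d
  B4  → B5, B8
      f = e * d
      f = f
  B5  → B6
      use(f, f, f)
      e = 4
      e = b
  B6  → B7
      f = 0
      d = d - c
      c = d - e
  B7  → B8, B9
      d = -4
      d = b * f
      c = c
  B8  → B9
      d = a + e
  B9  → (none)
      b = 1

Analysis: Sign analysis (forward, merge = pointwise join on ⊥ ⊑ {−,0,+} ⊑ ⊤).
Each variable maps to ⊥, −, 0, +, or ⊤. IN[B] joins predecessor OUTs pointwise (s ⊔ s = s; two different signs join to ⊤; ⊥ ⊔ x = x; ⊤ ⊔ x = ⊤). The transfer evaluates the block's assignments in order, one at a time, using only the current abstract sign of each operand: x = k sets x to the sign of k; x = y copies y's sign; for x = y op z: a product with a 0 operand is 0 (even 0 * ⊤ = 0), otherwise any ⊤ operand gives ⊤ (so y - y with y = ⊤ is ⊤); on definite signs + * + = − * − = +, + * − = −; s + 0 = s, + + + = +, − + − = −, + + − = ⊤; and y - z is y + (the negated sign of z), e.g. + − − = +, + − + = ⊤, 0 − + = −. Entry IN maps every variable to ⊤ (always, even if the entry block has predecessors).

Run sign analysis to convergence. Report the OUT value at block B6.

Answer: {a: ⊤, b: ⊤, c: ⊤, d: ⊤, e: ⊤, f: 0}

Derivation:
Fixpoint table:
  B0: | IN=(all ⊤) | OUT={a:+; rest ⊤}
  B1: | IN={a:+; rest ⊤} | OUT=(all ⊤)
  B2: | IN=(all ⊤) | OUT={f:-; rest ⊤}
  B3: | IN={f:-; rest ⊤} | OUT={f:-; rest ⊤}
  B4: | IN={f:-; rest ⊤} | OUT=(all ⊤)
  B5: | IN=(all ⊤) | OUT=(all ⊤)
  B6: | IN=(all ⊤) | OUT={f:0; rest ⊤}
  B7: | IN=(all ⊤) | OUT=(all ⊤)
  B8: | IN=(all ⊤) | OUT=(all ⊤)
  B9: | IN=(all ⊤) | OUT={b:+; rest ⊤}

Merge at B6: IN[B6] = OUT[B2] ⊔ OUT[B5] = {a: ⊤, b: ⊤, c: ⊤, d: ⊤, e: ⊤, f: ⊤}
Applying B6's transfer function to that IN value gives OUT[B6] (row B6 above).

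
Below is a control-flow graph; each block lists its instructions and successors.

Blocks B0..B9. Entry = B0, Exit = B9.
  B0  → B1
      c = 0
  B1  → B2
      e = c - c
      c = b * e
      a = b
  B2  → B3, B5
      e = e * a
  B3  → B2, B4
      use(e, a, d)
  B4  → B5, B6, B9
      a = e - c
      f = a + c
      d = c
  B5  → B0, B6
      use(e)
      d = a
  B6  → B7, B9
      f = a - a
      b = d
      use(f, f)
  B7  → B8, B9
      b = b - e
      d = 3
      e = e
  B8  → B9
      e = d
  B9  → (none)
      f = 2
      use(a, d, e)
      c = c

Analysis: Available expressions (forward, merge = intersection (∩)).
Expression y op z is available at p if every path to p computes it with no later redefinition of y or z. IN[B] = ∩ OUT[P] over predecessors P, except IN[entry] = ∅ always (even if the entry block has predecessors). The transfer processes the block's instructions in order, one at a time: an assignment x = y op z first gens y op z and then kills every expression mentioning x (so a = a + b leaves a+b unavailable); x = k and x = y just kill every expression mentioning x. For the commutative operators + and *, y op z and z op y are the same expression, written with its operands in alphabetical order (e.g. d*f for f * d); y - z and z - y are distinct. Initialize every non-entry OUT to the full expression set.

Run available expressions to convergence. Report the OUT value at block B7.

Per-block solution:
  B0:   IN={}   OUT={}
  B1:   IN={}   OUT={b*e}
  B2:   IN={}   OUT={}
  B3:   IN={}   OUT={}
  B4:   IN={}   OUT={a+c, e-c}
  B5:   IN={}   OUT={}
  B6:   IN={}   OUT={a-a}
  B7:   IN={a-a}   OUT={a-a}
  B8:   IN={a-a}   OUT={a-a}
  B9:   IN={}   OUT={}

Merge at B7: IN[B7] = OUT[B6] = {a-a}
Applying B7's transfer function to that IN value gives OUT[B7] (row B7 above).

Answer: {a-a}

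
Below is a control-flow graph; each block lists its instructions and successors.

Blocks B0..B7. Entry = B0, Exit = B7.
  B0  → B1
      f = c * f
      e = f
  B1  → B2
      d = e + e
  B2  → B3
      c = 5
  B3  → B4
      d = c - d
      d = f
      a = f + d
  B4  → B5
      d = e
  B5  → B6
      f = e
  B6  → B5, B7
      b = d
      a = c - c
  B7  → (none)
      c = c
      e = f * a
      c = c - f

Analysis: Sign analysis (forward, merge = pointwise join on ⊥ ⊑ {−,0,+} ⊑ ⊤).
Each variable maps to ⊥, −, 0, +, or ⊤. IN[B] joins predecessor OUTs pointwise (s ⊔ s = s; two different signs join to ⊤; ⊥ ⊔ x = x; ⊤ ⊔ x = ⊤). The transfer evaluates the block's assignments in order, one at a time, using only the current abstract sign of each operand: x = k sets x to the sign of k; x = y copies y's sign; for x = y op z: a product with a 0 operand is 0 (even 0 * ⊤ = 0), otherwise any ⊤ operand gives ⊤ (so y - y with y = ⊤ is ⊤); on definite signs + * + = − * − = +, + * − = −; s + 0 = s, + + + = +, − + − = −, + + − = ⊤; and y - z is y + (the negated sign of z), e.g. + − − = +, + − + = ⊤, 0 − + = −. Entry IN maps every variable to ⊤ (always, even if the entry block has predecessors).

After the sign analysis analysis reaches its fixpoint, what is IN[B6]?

Per-block solution:
  B0: | IN=(all ⊤) | OUT=(all ⊤)
  B1: | IN=(all ⊤) | OUT=(all ⊤)
  B2: | IN=(all ⊤) | OUT={c:+; rest ⊤}
  B3: | IN={c:+; rest ⊤} | OUT={c:+; rest ⊤}
  B4: | IN={c:+; rest ⊤} | OUT={c:+; rest ⊤}
  B5: | IN={c:+; rest ⊤} | OUT={c:+; rest ⊤}
  B6: | IN={c:+; rest ⊤} | OUT={c:+; rest ⊤}
  B7: | IN={c:+; rest ⊤} | OUT=(all ⊤)

Merge at B6: IN[B6] = OUT[B5] = {a: ⊤, b: ⊤, c: +, d: ⊤, e: ⊤, f: ⊤}

Answer: {a: ⊤, b: ⊤, c: +, d: ⊤, e: ⊤, f: ⊤}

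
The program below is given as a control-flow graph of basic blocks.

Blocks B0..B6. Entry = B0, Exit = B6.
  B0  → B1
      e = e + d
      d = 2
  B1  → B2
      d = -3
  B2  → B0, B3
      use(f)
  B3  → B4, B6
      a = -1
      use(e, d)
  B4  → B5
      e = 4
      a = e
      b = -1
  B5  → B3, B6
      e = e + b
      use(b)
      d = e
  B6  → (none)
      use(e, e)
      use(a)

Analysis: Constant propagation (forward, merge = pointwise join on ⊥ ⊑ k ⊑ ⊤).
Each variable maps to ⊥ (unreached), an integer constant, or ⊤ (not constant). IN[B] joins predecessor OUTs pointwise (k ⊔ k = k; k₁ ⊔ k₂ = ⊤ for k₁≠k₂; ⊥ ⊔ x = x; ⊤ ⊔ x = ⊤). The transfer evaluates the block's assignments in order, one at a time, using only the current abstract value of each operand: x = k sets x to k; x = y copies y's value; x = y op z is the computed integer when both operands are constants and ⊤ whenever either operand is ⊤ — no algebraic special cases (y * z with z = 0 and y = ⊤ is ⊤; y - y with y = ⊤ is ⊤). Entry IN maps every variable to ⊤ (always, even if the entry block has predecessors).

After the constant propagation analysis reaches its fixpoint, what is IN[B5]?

Answer: {a: 4, b: -1, c: ⊤, d: ⊤, e: 4, f: ⊤}

Working:
Converged values:
  B0:  IN=(all ⊤)  OUT={d:2; rest ⊤}
  B1:  IN={d:2; rest ⊤}  OUT={d:-3; rest ⊤}
  B2:  IN={d:-3; rest ⊤}  OUT={d:-3; rest ⊤}
  B3:  IN=(all ⊤)  OUT={a:-1; rest ⊤}
  B4:  IN={a:-1; rest ⊤}  OUT={a:4, b:-1, e:4; rest ⊤}
  B5:  IN={a:4, b:-1, e:4; rest ⊤}  OUT={a:4, b:-1, d:3, e:3; rest ⊤}
  B6:  IN=(all ⊤)  OUT=(all ⊤)

Merge at B5: IN[B5] = OUT[B4] = {a: 4, b: -1, c: ⊤, d: ⊤, e: 4, f: ⊤}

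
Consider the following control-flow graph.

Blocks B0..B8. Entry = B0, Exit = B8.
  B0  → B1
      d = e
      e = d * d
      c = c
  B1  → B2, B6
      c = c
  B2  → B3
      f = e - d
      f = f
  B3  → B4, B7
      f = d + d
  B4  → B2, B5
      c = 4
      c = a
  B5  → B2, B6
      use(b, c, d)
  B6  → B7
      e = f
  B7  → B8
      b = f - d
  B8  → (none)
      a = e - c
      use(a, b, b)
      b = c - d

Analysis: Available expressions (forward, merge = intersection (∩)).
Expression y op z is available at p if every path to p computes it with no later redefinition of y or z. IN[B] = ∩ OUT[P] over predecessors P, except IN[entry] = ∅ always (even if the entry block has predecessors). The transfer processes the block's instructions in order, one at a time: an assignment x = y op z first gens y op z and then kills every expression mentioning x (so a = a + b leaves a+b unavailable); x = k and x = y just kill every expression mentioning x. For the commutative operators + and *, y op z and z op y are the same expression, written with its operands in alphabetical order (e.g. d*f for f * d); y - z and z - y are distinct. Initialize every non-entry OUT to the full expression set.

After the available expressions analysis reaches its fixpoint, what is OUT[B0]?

Answer: {d*d}

Derivation:
Per-block solution:
  B0: | IN={} | OUT={d*d}
  B1: | IN={d*d} | OUT={d*d}
  B2: | IN={d*d} | OUT={d*d, e-d}
  B3: | IN={d*d, e-d} | OUT={d*d, d+d, e-d}
  B4: | IN={d*d, d+d, e-d} | OUT={d*d, d+d, e-d}
  B5: | IN={d*d, d+d, e-d} | OUT={d*d, d+d, e-d}
  B6: | IN={d*d} | OUT={d*d}
  B7: | IN={d*d} | OUT={d*d, f-d}
  B8: | IN={d*d, f-d} | OUT={c-d, d*d, e-c, f-d}

B0 is the boundary node: IN[B0] = {}
Applying B0's transfer function to that IN value gives OUT[B0] (row B0 above).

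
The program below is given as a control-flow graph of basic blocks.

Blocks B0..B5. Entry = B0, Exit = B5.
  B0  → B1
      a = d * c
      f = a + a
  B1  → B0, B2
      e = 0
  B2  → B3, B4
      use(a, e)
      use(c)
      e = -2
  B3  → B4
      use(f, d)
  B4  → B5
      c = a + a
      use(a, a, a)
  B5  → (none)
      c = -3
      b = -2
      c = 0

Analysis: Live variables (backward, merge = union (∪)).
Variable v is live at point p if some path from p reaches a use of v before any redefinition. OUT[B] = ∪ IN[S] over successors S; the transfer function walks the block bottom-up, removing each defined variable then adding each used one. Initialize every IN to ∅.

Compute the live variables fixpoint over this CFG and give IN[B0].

Fixpoint table:
  B0:   IN={c, d}   OUT={a, c, d, f}
  B1:   IN={a, c, d, f}   OUT={a, c, d, e, f}
  B2:   IN={a, c, d, e, f}   OUT={a, d, f}
  B3:   IN={a, d, f}   OUT={a}
  B4:   IN={a}   OUT={}
  B5:   IN={}   OUT={}

Merge at B0: OUT[B0] = IN[B1] = {a, c, d, f}
Applying B0's transfer function to that OUT value gives IN[B0] (row B0 above).

Answer: {c, d}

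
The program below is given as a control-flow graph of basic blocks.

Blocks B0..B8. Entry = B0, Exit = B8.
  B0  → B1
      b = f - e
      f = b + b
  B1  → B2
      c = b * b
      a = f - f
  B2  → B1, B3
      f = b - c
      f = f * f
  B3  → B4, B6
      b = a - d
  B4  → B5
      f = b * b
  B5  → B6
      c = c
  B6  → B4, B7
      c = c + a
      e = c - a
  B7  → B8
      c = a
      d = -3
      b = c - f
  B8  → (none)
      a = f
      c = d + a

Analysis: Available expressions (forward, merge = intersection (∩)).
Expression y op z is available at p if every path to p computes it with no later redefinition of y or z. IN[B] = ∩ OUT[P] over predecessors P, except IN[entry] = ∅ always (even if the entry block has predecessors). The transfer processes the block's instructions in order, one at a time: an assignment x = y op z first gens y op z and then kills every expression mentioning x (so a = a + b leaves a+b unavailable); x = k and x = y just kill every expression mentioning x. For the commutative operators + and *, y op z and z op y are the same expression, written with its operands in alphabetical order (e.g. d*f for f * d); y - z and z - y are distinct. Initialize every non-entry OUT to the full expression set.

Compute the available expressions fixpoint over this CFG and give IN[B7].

Answer: {a-d, c-a}

Working:
Fixpoint table:
  B0: | IN={} | OUT={b+b}
  B1: | IN={b+b} | OUT={b*b, b+b, f-f}
  B2: | IN={b*b, b+b, f-f} | OUT={b*b, b+b, b-c}
  B3: | IN={b*b, b+b, b-c} | OUT={a-d}
  B4: | IN={a-d} | OUT={a-d, b*b}
  B5: | IN={a-d, b*b} | OUT={a-d, b*b}
  B6: | IN={a-d} | OUT={a-d, c-a}
  B7: | IN={a-d, c-a} | OUT={c-f}
  B8: | IN={c-f} | OUT={a+d}

Merge at B7: IN[B7] = OUT[B6] = {a-d, c-a}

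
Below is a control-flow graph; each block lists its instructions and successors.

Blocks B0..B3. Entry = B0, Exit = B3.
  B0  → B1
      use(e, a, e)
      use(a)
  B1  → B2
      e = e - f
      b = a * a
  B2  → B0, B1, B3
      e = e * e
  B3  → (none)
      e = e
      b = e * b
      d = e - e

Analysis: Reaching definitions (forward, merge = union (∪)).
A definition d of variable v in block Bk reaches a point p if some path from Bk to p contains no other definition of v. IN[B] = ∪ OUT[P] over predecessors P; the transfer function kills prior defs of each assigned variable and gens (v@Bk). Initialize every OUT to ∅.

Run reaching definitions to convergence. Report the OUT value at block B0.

Answer: {b@B1, e@B2}

Trace:
Converged values:
  B0:   IN={b@B1, e@B2}   OUT={b@B1, e@B2}
  B1:   IN={b@B1, e@B2}   OUT={b@B1, e@B1}
  B2:   IN={b@B1, e@B1}   OUT={b@B1, e@B2}
  B3:   IN={b@B1, e@B2}   OUT={b@B3, d@B3, e@B3}

Merge at B0 (entry node, so the boundary value {} is joined with the incoming edge(s)): IN[B0] = {} ⊔ OUT[B2] = {b@B1, e@B2}
Applying B0's transfer function to that IN value gives OUT[B0] (row B0 above).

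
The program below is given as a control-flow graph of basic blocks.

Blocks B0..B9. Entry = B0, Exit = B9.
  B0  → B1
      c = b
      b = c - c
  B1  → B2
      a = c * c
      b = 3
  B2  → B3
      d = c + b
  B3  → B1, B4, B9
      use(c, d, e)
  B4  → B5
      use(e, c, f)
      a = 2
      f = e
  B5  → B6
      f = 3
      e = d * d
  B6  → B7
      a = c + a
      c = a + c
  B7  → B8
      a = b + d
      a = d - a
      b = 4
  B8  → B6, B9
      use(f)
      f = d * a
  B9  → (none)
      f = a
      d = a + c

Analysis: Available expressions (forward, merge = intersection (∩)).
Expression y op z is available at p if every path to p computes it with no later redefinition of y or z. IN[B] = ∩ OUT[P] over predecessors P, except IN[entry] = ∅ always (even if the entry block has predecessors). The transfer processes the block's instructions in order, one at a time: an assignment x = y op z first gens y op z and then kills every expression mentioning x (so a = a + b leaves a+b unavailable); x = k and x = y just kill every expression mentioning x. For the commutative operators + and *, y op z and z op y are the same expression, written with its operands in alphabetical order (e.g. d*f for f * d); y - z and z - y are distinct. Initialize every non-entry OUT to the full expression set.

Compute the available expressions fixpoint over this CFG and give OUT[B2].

Answer: {b+c, c*c, c-c}

Trace:
Converged values:
  B0:  IN={}  OUT={c-c}
  B1:  IN={c-c}  OUT={c*c, c-c}
  B2:  IN={c*c, c-c}  OUT={b+c, c*c, c-c}
  B3:  IN={b+c, c*c, c-c}  OUT={b+c, c*c, c-c}
  B4:  IN={b+c, c*c, c-c}  OUT={b+c, c*c, c-c}
  B5:  IN={b+c, c*c, c-c}  OUT={b+c, c*c, c-c, d*d}
  B6:  IN={d*d}  OUT={d*d}
  B7:  IN={d*d}  OUT={d*d}
  B8:  IN={d*d}  OUT={a*d, d*d}
  B9:  IN={}  OUT={a+c}

Merge at B2: IN[B2] = OUT[B1] = {c*c, c-c}
Applying B2's transfer function to that IN value gives OUT[B2] (row B2 above).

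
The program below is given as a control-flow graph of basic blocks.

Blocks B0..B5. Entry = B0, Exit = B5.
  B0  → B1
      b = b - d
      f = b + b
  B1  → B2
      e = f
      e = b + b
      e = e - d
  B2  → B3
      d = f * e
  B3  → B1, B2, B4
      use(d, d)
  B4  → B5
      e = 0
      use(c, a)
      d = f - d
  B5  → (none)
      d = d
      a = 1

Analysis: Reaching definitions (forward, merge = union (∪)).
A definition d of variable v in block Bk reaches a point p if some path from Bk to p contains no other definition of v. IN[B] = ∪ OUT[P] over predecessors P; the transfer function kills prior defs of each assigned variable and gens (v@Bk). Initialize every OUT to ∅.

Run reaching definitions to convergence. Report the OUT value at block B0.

Converged values:
  B0:   IN={}   OUT={b@B0, f@B0}
  B1:   IN={b@B0, d@B2, e@B1, f@B0}   OUT={b@B0, d@B2, e@B1, f@B0}
  B2:   IN={b@B0, d@B2, e@B1, f@B0}   OUT={b@B0, d@B2, e@B1, f@B0}
  B3:   IN={b@B0, d@B2, e@B1, f@B0}   OUT={b@B0, d@B2, e@B1, f@B0}
  B4:   IN={b@B0, d@B2, e@B1, f@B0}   OUT={b@B0, d@B4, e@B4, f@B0}
  B5:   IN={b@B0, d@B4, e@B4, f@B0}   OUT={a@B5, b@B0, d@B5, e@B4, f@B0}

B0 is the boundary node: IN[B0] = {}
Applying B0's transfer function to that IN value gives OUT[B0] (row B0 above).

Answer: {b@B0, f@B0}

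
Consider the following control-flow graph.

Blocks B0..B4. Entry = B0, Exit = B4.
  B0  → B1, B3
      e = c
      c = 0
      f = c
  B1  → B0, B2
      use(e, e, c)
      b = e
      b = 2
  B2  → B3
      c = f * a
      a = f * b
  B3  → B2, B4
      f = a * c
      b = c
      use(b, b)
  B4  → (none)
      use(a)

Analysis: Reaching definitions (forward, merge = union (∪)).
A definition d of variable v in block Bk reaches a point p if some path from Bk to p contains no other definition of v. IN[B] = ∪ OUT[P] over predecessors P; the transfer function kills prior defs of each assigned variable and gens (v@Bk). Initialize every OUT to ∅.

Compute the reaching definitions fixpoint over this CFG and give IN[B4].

Answer: {a@B2, b@B3, c@B0, c@B2, e@B0, f@B3}

Derivation:
Converged values:
  B0:   IN={b@B1, c@B0, e@B0, f@B0}   OUT={b@B1, c@B0, e@B0, f@B0}
  B1:   IN={b@B1, c@B0, e@B0, f@B0}   OUT={b@B1, c@B0, e@B0, f@B0}
  B2:   IN={a@B2, b@B1, b@B3, c@B0, c@B2, e@B0, f@B0, f@B3}   OUT={a@B2, b@B1, b@B3, c@B2, e@B0, f@B0, f@B3}
  B3:   IN={a@B2, b@B1, b@B3, c@B0, c@B2, e@B0, f@B0, f@B3}   OUT={a@B2, b@B3, c@B0, c@B2, e@B0, f@B3}
  B4:   IN={a@B2, b@B3, c@B0, c@B2, e@B0, f@B3}   OUT={a@B2, b@B3, c@B0, c@B2, e@B0, f@B3}

Merge at B4: IN[B4] = OUT[B3] = {a@B2, b@B3, c@B0, c@B2, e@B0, f@B3}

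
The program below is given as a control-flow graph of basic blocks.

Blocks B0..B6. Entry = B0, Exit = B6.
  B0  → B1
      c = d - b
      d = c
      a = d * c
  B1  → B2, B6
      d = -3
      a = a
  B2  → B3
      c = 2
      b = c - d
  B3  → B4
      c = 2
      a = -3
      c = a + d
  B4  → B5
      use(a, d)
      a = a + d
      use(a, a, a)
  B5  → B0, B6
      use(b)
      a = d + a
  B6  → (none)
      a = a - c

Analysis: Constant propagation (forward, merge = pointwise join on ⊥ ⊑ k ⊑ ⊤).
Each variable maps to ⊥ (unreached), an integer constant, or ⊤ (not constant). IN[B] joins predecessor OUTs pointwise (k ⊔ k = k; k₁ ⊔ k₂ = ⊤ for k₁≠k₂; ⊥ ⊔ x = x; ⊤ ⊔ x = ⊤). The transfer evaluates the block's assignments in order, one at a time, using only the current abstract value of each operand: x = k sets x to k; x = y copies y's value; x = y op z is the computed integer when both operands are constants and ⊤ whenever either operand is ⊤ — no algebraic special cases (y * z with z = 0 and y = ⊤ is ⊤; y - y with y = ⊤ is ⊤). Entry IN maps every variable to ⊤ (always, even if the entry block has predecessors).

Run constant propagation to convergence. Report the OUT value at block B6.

Fixpoint table:
  B0: | IN=(all ⊤) | OUT=(all ⊤)
  B1: | IN=(all ⊤) | OUT={d:-3; rest ⊤}
  B2: | IN={d:-3; rest ⊤} | OUT={b:5, c:2, d:-3; rest ⊤}
  B3: | IN={b:5, c:2, d:-3; rest ⊤} | OUT={a:-3, b:5, c:-6, d:-3; rest ⊤}
  B4: | IN={a:-3, b:5, c:-6, d:-3; rest ⊤} | OUT={a:-6, b:5, c:-6, d:-3; rest ⊤}
  B5: | IN={a:-6, b:5, c:-6, d:-3; rest ⊤} | OUT={a:-9, b:5, c:-6, d:-3; rest ⊤}
  B6: | IN={d:-3; rest ⊤} | OUT={d:-3; rest ⊤}

Merge at B6: IN[B6] = OUT[B1] ⊔ OUT[B5] = {a: ⊤, b: ⊤, c: ⊤, d: -3, e: ⊤, f: ⊤}
Applying B6's transfer function to that IN value gives OUT[B6] (row B6 above).

Answer: {a: ⊤, b: ⊤, c: ⊤, d: -3, e: ⊤, f: ⊤}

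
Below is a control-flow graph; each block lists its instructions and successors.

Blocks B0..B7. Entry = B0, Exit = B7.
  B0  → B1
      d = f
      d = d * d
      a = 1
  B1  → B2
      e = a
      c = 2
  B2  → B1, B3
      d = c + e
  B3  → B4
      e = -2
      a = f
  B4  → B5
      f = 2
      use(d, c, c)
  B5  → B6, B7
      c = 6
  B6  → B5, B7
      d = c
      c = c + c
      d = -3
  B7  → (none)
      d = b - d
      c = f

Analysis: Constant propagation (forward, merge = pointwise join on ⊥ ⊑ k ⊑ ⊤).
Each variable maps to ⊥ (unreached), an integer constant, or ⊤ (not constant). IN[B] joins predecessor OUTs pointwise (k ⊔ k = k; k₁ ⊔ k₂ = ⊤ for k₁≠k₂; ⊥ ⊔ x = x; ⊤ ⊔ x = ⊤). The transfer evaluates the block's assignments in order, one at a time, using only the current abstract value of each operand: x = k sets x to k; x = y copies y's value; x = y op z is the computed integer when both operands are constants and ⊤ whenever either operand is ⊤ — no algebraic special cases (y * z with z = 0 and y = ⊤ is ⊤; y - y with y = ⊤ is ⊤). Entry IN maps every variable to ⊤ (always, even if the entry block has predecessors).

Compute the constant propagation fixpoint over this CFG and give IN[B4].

Answer: {a: ⊤, b: ⊤, c: 2, d: 3, e: -2, f: ⊤}

Derivation:
Converged values:
  B0:   IN=(all ⊤)   OUT={a:1; rest ⊤}
  B1:   IN={a:1; rest ⊤}   OUT={a:1, c:2, e:1; rest ⊤}
  B2:   IN={a:1, c:2, e:1; rest ⊤}   OUT={a:1, c:2, d:3, e:1; rest ⊤}
  B3:   IN={a:1, c:2, d:3, e:1; rest ⊤}   OUT={c:2, d:3, e:-2; rest ⊤}
  B4:   IN={c:2, d:3, e:-2; rest ⊤}   OUT={c:2, d:3, e:-2, f:2; rest ⊤}
  B5:   IN={e:-2, f:2; rest ⊤}   OUT={c:6, e:-2, f:2; rest ⊤}
  B6:   IN={c:6, e:-2, f:2; rest ⊤}   OUT={c:12, d:-3, e:-2, f:2; rest ⊤}
  B7:   IN={e:-2, f:2; rest ⊤}   OUT={c:2, e:-2, f:2; rest ⊤}

Merge at B4: IN[B4] = OUT[B3] = {a: ⊤, b: ⊤, c: 2, d: 3, e: -2, f: ⊤}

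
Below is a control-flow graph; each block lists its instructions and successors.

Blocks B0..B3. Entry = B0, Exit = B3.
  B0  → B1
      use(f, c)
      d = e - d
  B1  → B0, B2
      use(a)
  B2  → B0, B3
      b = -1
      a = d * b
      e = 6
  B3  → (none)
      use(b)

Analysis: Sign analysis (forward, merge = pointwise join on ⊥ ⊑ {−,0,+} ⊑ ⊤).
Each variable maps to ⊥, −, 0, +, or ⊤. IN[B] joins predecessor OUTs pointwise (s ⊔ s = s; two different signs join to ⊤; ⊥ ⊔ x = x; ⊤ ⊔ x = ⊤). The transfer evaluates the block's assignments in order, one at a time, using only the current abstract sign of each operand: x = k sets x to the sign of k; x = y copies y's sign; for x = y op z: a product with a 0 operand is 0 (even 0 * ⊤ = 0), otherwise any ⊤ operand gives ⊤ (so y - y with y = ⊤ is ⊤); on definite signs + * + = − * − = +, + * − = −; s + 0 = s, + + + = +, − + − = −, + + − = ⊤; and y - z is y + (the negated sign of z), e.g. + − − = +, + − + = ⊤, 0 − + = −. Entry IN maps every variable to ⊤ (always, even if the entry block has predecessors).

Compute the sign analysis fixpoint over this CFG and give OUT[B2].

Answer: {a: ⊤, b: -, c: ⊤, d: ⊤, e: +, f: ⊤}

Trace:
Converged values:
  B0:  IN=(all ⊤)  OUT=(all ⊤)
  B1:  IN=(all ⊤)  OUT=(all ⊤)
  B2:  IN=(all ⊤)  OUT={b:-, e:+; rest ⊤}
  B3:  IN={b:-, e:+; rest ⊤}  OUT={b:-, e:+; rest ⊤}

Merge at B2: IN[B2] = OUT[B1] = {a: ⊤, b: ⊤, c: ⊤, d: ⊤, e: ⊤, f: ⊤}
Applying B2's transfer function to that IN value gives OUT[B2] (row B2 above).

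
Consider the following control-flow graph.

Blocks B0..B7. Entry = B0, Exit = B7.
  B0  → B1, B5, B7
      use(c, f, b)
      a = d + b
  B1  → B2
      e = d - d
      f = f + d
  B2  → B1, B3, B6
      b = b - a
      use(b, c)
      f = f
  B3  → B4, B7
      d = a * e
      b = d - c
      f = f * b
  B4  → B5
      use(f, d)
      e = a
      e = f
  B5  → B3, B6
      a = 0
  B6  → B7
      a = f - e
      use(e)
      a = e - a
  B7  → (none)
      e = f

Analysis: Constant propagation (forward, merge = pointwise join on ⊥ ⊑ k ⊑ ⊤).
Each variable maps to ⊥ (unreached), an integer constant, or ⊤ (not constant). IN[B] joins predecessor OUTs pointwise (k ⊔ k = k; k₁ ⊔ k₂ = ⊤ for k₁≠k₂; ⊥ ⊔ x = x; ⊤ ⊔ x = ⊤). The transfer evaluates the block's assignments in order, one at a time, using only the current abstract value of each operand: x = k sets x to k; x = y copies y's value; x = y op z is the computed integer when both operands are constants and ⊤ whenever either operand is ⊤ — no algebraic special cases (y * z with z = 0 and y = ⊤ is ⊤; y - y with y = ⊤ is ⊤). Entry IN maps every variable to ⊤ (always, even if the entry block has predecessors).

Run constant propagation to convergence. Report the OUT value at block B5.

Fixpoint table:
  B0:  IN=(all ⊤)  OUT=(all ⊤)
  B1:  IN=(all ⊤)  OUT=(all ⊤)
  B2:  IN=(all ⊤)  OUT=(all ⊤)
  B3:  IN=(all ⊤)  OUT=(all ⊤)
  B4:  IN=(all ⊤)  OUT=(all ⊤)
  B5:  IN=(all ⊤)  OUT={a:0; rest ⊤}
  B6:  IN=(all ⊤)  OUT=(all ⊤)
  B7:  IN=(all ⊤)  OUT=(all ⊤)

Merge at B5: IN[B5] = OUT[B0] ⊔ OUT[B4] = {a: ⊤, b: ⊤, c: ⊤, d: ⊤, e: ⊤, f: ⊤}
Applying B5's transfer function to that IN value gives OUT[B5] (row B5 above).

Answer: {a: 0, b: ⊤, c: ⊤, d: ⊤, e: ⊤, f: ⊤}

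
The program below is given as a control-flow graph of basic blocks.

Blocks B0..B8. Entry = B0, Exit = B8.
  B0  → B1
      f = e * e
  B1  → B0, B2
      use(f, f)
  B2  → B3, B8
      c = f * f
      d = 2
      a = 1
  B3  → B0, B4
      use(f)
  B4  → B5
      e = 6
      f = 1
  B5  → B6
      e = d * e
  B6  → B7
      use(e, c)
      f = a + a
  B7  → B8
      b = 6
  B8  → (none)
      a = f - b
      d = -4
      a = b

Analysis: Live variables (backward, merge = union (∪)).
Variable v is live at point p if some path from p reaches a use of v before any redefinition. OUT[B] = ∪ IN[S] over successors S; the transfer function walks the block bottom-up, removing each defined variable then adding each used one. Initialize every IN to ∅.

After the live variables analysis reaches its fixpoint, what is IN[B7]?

Converged values:
  B0:   IN={b, e}   OUT={b, e, f}
  B1:   IN={b, e, f}   OUT={b, e, f}
  B2:   IN={b, e, f}   OUT={a, b, c, d, e, f}
  B3:   IN={a, b, c, d, e, f}   OUT={a, b, c, d, e}
  B4:   IN={a, c, d}   OUT={a, c, d, e}
  B5:   IN={a, c, d, e}   OUT={a, c, e}
  B6:   IN={a, c, e}   OUT={f}
  B7:   IN={f}   OUT={b, f}
  B8:   IN={b, f}   OUT={}

Merge at B7: OUT[B7] = IN[B8] = {b, f}
Applying B7's transfer function to that OUT value gives IN[B7] (row B7 above).

Answer: {f}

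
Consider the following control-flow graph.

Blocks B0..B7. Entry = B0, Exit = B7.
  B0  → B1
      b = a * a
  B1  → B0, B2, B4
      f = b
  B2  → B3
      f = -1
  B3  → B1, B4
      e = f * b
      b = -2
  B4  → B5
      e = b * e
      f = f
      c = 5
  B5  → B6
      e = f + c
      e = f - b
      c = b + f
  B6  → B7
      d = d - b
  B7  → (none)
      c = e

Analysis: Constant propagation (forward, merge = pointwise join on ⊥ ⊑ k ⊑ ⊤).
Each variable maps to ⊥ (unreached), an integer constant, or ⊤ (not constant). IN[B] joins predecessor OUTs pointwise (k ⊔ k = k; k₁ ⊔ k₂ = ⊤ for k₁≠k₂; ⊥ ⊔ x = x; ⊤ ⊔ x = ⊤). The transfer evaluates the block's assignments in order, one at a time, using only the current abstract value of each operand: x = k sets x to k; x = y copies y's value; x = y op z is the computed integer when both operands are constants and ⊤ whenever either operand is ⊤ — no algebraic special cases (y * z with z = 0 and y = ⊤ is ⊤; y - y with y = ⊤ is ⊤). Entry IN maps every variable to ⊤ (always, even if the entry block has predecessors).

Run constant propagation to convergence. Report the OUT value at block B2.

Fixpoint table:
  B0:   IN=(all ⊤)   OUT=(all ⊤)
  B1:   IN=(all ⊤)   OUT=(all ⊤)
  B2:   IN=(all ⊤)   OUT={f:-1; rest ⊤}
  B3:   IN={f:-1; rest ⊤}   OUT={b:-2, f:-1; rest ⊤}
  B4:   IN=(all ⊤)   OUT={c:5; rest ⊤}
  B5:   IN={c:5; rest ⊤}   OUT=(all ⊤)
  B6:   IN=(all ⊤)   OUT=(all ⊤)
  B7:   IN=(all ⊤)   OUT=(all ⊤)

Merge at B2: IN[B2] = OUT[B1] = {a: ⊤, b: ⊤, c: ⊤, d: ⊤, e: ⊤, f: ⊤}
Applying B2's transfer function to that IN value gives OUT[B2] (row B2 above).

Answer: {a: ⊤, b: ⊤, c: ⊤, d: ⊤, e: ⊤, f: -1}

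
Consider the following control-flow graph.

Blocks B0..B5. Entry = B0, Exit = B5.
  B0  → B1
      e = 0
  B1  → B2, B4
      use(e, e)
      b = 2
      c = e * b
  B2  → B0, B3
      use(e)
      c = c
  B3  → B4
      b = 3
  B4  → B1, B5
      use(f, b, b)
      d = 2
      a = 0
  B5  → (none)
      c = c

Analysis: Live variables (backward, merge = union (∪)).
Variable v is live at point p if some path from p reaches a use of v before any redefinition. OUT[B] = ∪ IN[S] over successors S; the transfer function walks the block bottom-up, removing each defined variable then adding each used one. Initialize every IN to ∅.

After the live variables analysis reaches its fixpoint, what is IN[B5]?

Answer: {c}

Working:
Converged values:
  B0: | IN={f} | OUT={e, f}
  B1: | IN={e, f} | OUT={b, c, e, f}
  B2: | IN={c, e, f} | OUT={c, e, f}
  B3: | IN={c, e, f} | OUT={b, c, e, f}
  B4: | IN={b, c, e, f} | OUT={c, e, f}
  B5: | IN={c} | OUT={}

B5 is the boundary node: OUT[B5] = {}
Applying B5's transfer function to that OUT value gives IN[B5] (row B5 above).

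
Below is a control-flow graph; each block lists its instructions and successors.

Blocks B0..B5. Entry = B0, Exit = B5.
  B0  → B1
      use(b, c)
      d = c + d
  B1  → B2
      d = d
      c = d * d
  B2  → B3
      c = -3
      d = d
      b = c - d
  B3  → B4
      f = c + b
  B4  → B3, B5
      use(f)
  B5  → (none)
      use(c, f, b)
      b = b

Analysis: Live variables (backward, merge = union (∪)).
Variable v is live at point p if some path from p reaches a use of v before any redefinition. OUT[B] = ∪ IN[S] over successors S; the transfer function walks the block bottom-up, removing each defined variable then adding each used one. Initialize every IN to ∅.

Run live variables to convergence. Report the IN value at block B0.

Per-block solution:
  B0:  IN={b, c, d}  OUT={d}
  B1:  IN={d}  OUT={d}
  B2:  IN={d}  OUT={b, c}
  B3:  IN={b, c}  OUT={b, c, f}
  B4:  IN={b, c, f}  OUT={b, c, f}
  B5:  IN={b, c, f}  OUT={}

Merge at B0: OUT[B0] = IN[B1] = {d}
Applying B0's transfer function to that OUT value gives IN[B0] (row B0 above).

Answer: {b, c, d}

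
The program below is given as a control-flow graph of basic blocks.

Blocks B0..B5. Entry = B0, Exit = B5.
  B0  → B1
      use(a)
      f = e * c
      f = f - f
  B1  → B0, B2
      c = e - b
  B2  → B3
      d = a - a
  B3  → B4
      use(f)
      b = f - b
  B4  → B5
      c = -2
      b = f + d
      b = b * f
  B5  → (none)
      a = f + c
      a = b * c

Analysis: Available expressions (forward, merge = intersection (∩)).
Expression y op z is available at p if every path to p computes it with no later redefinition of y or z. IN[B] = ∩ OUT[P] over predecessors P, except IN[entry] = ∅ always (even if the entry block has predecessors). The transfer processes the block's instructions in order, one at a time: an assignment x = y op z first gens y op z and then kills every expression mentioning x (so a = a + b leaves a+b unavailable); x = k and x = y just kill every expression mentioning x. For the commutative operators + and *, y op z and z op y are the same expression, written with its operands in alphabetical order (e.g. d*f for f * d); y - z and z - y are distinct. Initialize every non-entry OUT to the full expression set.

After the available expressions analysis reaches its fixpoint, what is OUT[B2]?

Converged values:
  B0:   IN={}   OUT={c*e}
  B1:   IN={c*e}   OUT={e-b}
  B2:   IN={e-b}   OUT={a-a, e-b}
  B3:   IN={a-a, e-b}   OUT={a-a}
  B4:   IN={a-a}   OUT={a-a, d+f}
  B5:   IN={a-a, d+f}   OUT={b*c, c+f, d+f}

Merge at B2: IN[B2] = OUT[B1] = {e-b}
Applying B2's transfer function to that IN value gives OUT[B2] (row B2 above).

Answer: {a-a, e-b}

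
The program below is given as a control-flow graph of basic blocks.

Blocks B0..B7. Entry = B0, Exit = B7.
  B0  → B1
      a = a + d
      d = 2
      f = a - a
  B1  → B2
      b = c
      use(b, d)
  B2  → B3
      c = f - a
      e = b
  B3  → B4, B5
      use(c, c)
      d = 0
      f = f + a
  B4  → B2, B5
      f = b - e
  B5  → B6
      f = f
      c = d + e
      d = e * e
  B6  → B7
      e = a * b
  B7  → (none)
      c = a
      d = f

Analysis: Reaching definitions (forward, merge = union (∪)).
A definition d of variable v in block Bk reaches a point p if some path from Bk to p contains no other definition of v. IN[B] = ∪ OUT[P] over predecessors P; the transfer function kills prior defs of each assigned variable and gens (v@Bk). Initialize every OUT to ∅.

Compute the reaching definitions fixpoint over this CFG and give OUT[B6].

Answer: {a@B0, b@B1, c@B5, d@B5, e@B6, f@B5}

Derivation:
Per-block solution:
  B0:   IN={}   OUT={a@B0, d@B0, f@B0}
  B1:   IN={a@B0, d@B0, f@B0}   OUT={a@B0, b@B1, d@B0, f@B0}
  B2:   IN={a@B0, b@B1, c@B2, d@B0, d@B3, e@B2, f@B0, f@B4}   OUT={a@B0, b@B1, c@B2, d@B0, d@B3, e@B2, f@B0, f@B4}
  B3:   IN={a@B0, b@B1, c@B2, d@B0, d@B3, e@B2, f@B0, f@B4}   OUT={a@B0, b@B1, c@B2, d@B3, e@B2, f@B3}
  B4:   IN={a@B0, b@B1, c@B2, d@B3, e@B2, f@B3}   OUT={a@B0, b@B1, c@B2, d@B3, e@B2, f@B4}
  B5:   IN={a@B0, b@B1, c@B2, d@B3, e@B2, f@B3, f@B4}   OUT={a@B0, b@B1, c@B5, d@B5, e@B2, f@B5}
  B6:   IN={a@B0, b@B1, c@B5, d@B5, e@B2, f@B5}   OUT={a@B0, b@B1, c@B5, d@B5, e@B6, f@B5}
  B7:   IN={a@B0, b@B1, c@B5, d@B5, e@B6, f@B5}   OUT={a@B0, b@B1, c@B7, d@B7, e@B6, f@B5}

Merge at B6: IN[B6] = OUT[B5] = {a@B0, b@B1, c@B5, d@B5, e@B2, f@B5}
Applying B6's transfer function to that IN value gives OUT[B6] (row B6 above).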